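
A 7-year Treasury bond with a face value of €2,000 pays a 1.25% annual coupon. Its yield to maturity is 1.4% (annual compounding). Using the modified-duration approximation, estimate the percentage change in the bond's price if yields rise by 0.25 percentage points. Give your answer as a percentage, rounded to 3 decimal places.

-1.663%

Periodic yield y = 0.014. Modified duration first:
  t   CF        PV=CF/(1+0.014)^t    t·PV
  1        25.00        24.6548        24.6548
  2        25.00        24.3144        48.6289
  3        25.00        23.9787        71.9362
  4        25.00        23.6477        94.5906
  5        25.00        23.3212       116.6058
  6        25.00        22.9992       137.9951
  7     2,025.00     1,837.2123    12,860.4860
  Σ                  1,980.1283    13,354.8974
P = 1,980.1283; D_Mac = 6.74446 yrs; D_mod = 6.74446/(1+0.014) = 6.65134 yrs.
ΔP/P ≈ -D_mod · Δy = -6.65134 × (+0.0025) = -0.016628 = -1.6628%.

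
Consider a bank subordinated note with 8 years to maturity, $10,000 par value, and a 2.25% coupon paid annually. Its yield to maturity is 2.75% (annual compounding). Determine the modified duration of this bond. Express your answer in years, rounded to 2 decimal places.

Periodic yield y = 0.0275. First find Macaulay duration:
  t   CF        PV=CF/(1+0.0275)^t    t·PV
  1       225.00       218.9781       218.9781
  2       225.00       213.1174       426.2347
  3       225.00       207.4135       622.2405
  4       225.00       201.8623       807.4492
  5       225.00       196.4596       982.2982
  6       225.00       191.2016     1,147.2096
  7       225.00       186.0843     1,302.5900
  8    10,225.00     8,230.1675    65,841.3397
  Σ                  9,645.2843    71,348.3402
P = 9,645.2843; Macaulay duration = 71,348.3402 / 9,645.2843 = 7.39723 years.
Modified duration = D_Mac / (1 + y) = 7.39723 / 1.0275 = 7.19925 years.

7.20 years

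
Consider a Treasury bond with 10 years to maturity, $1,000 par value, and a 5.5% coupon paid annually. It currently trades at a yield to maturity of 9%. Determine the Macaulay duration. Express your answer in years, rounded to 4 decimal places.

7.6318 years

Periodic yield y = 0.09. Discount each cash flow and weight by its year:
  t   CF        PV=CF/(1+0.09)^t    t·PV
  1        55.00        50.4587        50.4587
  2        55.00        46.2924        92.5848
  3        55.00        42.4701       127.4103
  4        55.00        38.9634       155.8535
  5        55.00        35.7462       178.7311
  6        55.00        32.7947       196.7682
  7        55.00        30.0869       210.6082
  8        55.00        27.6026       220.8212
  9        55.00        25.3235       227.9118
  10    1,055.00       445.6434     4,456.4340
  Σ                    775.3820     5,917.5818
Price P = Σ PV = 775.3820.
Macaulay duration = Σ(t·PV) / P = 5,917.5818 / 775.3820 = 7.63183 years.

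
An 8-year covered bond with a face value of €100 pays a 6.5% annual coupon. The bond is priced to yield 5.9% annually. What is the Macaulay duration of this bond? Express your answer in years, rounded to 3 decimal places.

6.516 years

Periodic yield y = 0.059. Discount each cash flow and weight by its year:
  t   CF        PV=CF/(1+0.059)^t    t·PV
  1         6.50         6.1379         6.1379
  2         6.50         5.7959        11.5918
  3         6.50         5.4730        16.4190
  4         6.50         5.1681        20.6723
  5         6.50         4.8802        24.4008
  6         6.50         4.6083        27.6496
  7         6.50         4.3515        30.4607
  8       106.50        67.3259       538.6069
  Σ                    103.7407       675.9390
Price P = Σ PV = 103.7407.
Macaulay duration = Σ(t·PV) / P = 675.9390 / 103.7407 = 6.51566 years.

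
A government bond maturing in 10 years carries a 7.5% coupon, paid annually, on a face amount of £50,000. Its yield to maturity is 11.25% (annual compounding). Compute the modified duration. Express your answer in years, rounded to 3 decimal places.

6.292 years

Periodic yield y = 0.1125. First find Macaulay duration:
  t   CF        PV=CF/(1+0.1125)^t    t·PV
  1     3,750.00     3,370.7865     3,370.7865
  2     3,750.00     3,029.9205     6,059.8409
  3     3,750.00     2,723.5240     8,170.5720
  4     3,750.00     2,448.1115     9,792.4459
  5     3,750.00     2,200.5496    11,002.7482
  6     3,750.00     1,978.0221    11,868.1329
  7     3,750.00     1,777.9974    12,445.9820
  8     3,750.00     1,598.1999    12,785.5995
  9     3,750.00     1,436.5842    12,929.2580
  10   53,750.00    18,508.8004   185,088.0040
  Σ                 39,072.4962   273,513.3700
P = 39,072.4962; Macaulay duration = 273,513.3700 / 39,072.4962 = 7.00015 years.
Modified duration = D_Mac / (1 + y) = 7.00015 / 1.1125 = 6.29227 years.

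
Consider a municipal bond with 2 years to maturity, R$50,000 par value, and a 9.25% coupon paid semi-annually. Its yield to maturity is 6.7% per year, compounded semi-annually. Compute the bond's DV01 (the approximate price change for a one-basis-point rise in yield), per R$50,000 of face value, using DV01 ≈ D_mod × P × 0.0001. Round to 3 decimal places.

R$9.495

Periodic yield y = 0.0335.
  t   CF        PV=CF/(1+0.0335)^t    t·PV
  1     2,312.50     2,237.5423     2,237.5423
  2     2,312.50     2,165.0144     4,330.0287
  3     2,312.50     2,094.8373     6,284.5119
  4    52,312.50    45,852.5562   183,410.2246
  Σ                 52,349.9501   196,262.3076
P = 52,349.9501; D_Mac = 3.74904 half-year periods = 1.87452 yrs; D_mod = 1.81376 yrs.
DV01 ≈ 1.81376 × 52,349.9501 × 0.0001 = 9.495032.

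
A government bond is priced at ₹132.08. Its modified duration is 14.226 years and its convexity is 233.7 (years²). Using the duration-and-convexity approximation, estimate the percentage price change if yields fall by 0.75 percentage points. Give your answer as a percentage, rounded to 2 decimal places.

Duration effect: -D_mod·Δy = -14.226 × (-0.0075) = +0.106695
Convexity effect: ½·C·(Δy)² = 0.5 × 233.7 × (-0.0075)² = +0.0065728125
ΔP/P ≈ +0.106695 + 0.0065728125 = +0.1132678125
= +11.32678125%.

+11.33%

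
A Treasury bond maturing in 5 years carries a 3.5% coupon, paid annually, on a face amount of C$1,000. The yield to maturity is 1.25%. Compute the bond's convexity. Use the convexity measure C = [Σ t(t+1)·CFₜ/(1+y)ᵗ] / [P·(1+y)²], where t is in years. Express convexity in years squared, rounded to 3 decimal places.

26.864

With y = 0.0125:
  t   CF        PV=CF/(1+0.0125)^t    t·PV        t(t+1)·PV
  1        35.00        34.5679        34.5679          69.1358
  2        35.00        34.1411        68.2823         204.8468
  3        35.00        33.7196       101.1589         404.6357
  4        35.00        33.3033       133.2134         666.0670
  5     1,035.00       972.6693     4,863.3463      29,180.0778
  Σ                  1,108.4013     5,200.5688      30,524.7631
P = 1,108.4013.
Convexity = Σ t(t+1)·PV / [P·(1+y)²] = 30,524.7631 / (1,108.4013 × 1.025156) = 26.86366.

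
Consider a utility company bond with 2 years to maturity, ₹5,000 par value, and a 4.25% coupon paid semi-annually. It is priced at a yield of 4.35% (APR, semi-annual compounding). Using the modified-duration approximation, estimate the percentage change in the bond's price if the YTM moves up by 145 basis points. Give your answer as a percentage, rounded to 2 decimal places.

-2.75%

Periodic yield y = 0.02175. Modified duration first:
  t   CF        PV=CF/(1+0.02175)^t    t·PV
  1       106.25       103.9883       103.9883
  2       106.25       101.7747       203.5493
  3       106.25        99.6082       298.8245
  4     5,106.25     4,685.1499    18,740.5995
  Σ                  4,990.5210    19,346.9616
P = 4,990.5210; D_Mac = 3.87674 half-year periods = 1.93837 yrs; D_mod = 1.93837/(1+0.02175) = 1.89711 yrs.
ΔP/P ≈ -D_mod · Δy = -1.89711 × (+0.0145) = -0.027508 = -2.7508%.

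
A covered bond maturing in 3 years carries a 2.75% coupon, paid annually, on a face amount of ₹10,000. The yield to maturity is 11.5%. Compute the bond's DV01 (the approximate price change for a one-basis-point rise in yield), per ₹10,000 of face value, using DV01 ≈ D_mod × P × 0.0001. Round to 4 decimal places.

₹2.0562

Periodic yield y = 0.115.
  t   CF        PV=CF/(1+0.115)^t    t·PV
  1       275.00       246.6368       246.6368
  2       275.00       221.1989       442.3978
  3    10,275.00     7,412.3724    22,237.1171
  Σ                  7,880.2080    22,926.1517
P = 7,880.2080; D_Mac = 2.90933 yrs; D_mod = 2.60927 yrs.
DV01 ≈ 2.60927 × 7,880.2080 × 0.0001 = 2.056157.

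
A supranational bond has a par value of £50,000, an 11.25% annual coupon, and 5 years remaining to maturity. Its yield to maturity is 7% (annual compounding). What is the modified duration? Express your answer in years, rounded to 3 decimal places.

3.889 years

Periodic yield y = 0.07. First find Macaulay duration:
  t   CF        PV=CF/(1+0.07)^t    t·PV
  1     5,625.00     5,257.0093     5,257.0093
  2     5,625.00     4,913.0928     9,826.1857
  3     5,625.00     4,591.6756    13,775.0267
  4     5,625.00     4,291.2856    17,165.1423
  5    55,625.00    39,659.8562   198,299.2812
  Σ                 58,712.9196   244,322.6452
P = 58,712.9196; Macaulay duration = 244,322.6452 / 58,712.9196 = 4.16131 years.
Modified duration = D_Mac / (1 + y) = 4.16131 / 1.07 = 3.88907 years.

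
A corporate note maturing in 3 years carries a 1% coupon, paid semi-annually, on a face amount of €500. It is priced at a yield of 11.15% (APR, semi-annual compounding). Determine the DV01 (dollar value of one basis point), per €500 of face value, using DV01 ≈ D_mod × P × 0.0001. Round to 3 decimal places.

Periodic yield y = 0.05575.
  t   CF        PV=CF/(1+0.05575)^t    t·PV
  1         2.50         2.3680         2.3680
  2         2.50         2.2429         4.4859
  3         2.50         2.1245         6.3735
  4         2.50         2.0123         8.0493
  5         2.50         1.9061         9.5303
  6       502.50       362.8854     2,177.3126
  Σ                    373.5392     2,208.1194
P = 373.5392; D_Mac = 5.91135 half-year periods = 2.95567 yrs; D_mod = 2.79960 yrs.
DV01 ≈ 2.79960 × 373.5392 × 0.0001 = 0.104576.

€0.105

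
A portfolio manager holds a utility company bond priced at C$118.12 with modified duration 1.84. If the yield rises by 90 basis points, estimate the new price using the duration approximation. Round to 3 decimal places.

C$116.164

Duration approximation: ΔP/P ≈ -D_mod · Δy = -1.84 × (+0.009) = -0.016560.
New price ≈ 118.12 × (1 - 0.016560) = 116.1639328.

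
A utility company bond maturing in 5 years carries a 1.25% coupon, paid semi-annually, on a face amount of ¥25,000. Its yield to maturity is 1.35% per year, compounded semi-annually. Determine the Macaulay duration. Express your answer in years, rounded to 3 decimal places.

4.862 years

Periodic yield y = 0.00675. Discount each cash flow and weight by its period:
  t   CF        PV=CF/(1+0.00675)^t    t·PV
  1       156.25       155.2024       155.2024
  2       156.25       154.1618       308.3236
  3       156.25       153.1282       459.3845
  4       156.25       152.1015       608.4060
  5       156.25       151.0817       755.4085
  6       156.25       150.0687       900.4124
  7       156.25       149.0626     1,043.4379
  8       156.25       148.0631     1,184.5050
  9       156.25       147.0704     1,323.6336
  10   25,156.25    23,519.5777   235,195.7768
  Σ                 24,879.5180   241,934.4906
Price P = Σ PV = 24,879.5180.
Macaulay duration = Σ(t·PV) / P = 241,934.4906 / 24,879.5180 = 9.72424 half-year periods.
In years: 9.72424 / 2 = 4.86212 years.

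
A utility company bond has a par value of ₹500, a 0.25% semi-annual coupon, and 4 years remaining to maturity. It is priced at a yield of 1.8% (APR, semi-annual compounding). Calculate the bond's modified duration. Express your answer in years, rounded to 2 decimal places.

3.95 years

Periodic yield y = 0.009. First find Macaulay duration:
  t   CF        PV=CF/(1+0.009)^t    t·PV
  1        0.625         0.6194         0.6194
  2        0.625         0.6139         1.2278
  3        0.625         0.6084         1.8253
  4        0.625         0.6030         2.4120
  5        0.625         0.5976         2.9881
  6        0.625         0.5923         3.5537
  7        0.625         0.5870         4.1090
  8      500.625       465.9971     3,727.9767
  Σ                    470.2187     3,744.7121
P = 470.2187; Macaulay duration = 3,744.7121 / 470.2187 = 7.96377 half-year periods = 3.98188 years.
Modified duration = D_Mac / (1 + y) = 3.98188 / 1.009 = 3.94637 years.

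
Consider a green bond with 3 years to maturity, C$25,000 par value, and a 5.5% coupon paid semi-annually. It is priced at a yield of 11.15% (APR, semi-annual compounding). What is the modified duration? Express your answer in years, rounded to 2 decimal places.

Periodic yield y = 0.05575. First find Macaulay duration:
  t   CF        PV=CF/(1+0.05575)^t    t·PV
  1       687.50       651.1958       651.1958
  2       687.50       616.8087     1,233.6175
  3       687.50       584.2375     1,752.7125
  4       687.50       553.3862     2,213.5449
  5       687.50       524.1641     2,620.8204
  6    25,687.50    18,550.4863   111,302.9177
  Σ                 21,480.2787   119,774.8088
P = 21,480.2787; Macaulay duration = 119,774.8088 / 21,480.2787 = 5.57604 half-year periods = 2.78802 years.
Modified duration = D_Mac / (1 + y) = 2.78802 / 1.05575 = 2.64079 years.

2.64 years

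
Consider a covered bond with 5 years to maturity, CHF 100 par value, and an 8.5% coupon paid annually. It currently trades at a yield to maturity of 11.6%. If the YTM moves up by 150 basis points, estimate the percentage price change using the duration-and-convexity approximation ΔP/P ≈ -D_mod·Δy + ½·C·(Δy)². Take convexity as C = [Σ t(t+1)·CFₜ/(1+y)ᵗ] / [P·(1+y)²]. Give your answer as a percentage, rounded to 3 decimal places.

With y = 0.116:
  t   CF        PV=CF/(1+0.116)^t    t·PV        t(t+1)·PV
  1         8.50         7.6165         7.6165          15.2330
  2         8.50         6.8248        13.6496          40.9489
  3         8.50         6.1154        18.3463          73.3850
  4         8.50         5.4798        21.9191         109.5954
  5       108.50        62.6771       313.3854       1,880.3124
  Σ                     88.7136       374.9168       2,119.4747
P = 88.7136; D_Mac = 4.22615 yrs; D_mod = 3.78687 yrs; C = 19.18270.
Duration effect: -3.78687 × (+0.015) = -0.056803
Convexity effect: 0.5 × 19.18270 × (0.015)² = +0.0021581
ΔP/P ≈ -0.056803 + 0.0021581 = -0.054645 = -5.4645%.

-5.465%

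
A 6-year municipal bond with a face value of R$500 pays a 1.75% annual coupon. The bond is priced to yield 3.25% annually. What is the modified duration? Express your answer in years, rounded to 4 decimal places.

5.5543 years

Periodic yield y = 0.0325. First find Macaulay duration:
  t   CF        PV=CF/(1+0.0325)^t    t·PV
  1         8.75         8.4746         8.4746
  2         8.75         8.2078        16.4156
  3         8.75         7.9495        23.8484
  4         8.75         7.6992        30.7970
  5         8.75         7.4569        37.2845
  6       508.75       419.9176     2,519.5055
  Σ                    459.7056     2,636.3255
P = 459.7056; Macaulay duration = 2,636.3255 / 459.7056 = 5.73481 years.
Modified duration = D_Mac / (1 + y) = 5.73481 / 1.0325 = 5.55430 years.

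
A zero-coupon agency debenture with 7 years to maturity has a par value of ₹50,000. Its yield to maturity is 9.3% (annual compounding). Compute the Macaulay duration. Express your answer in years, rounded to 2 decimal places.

7.00 years

A zero-coupon bond has a single cash flow at maturity, so its Macaulay duration equals its maturity: 7 years.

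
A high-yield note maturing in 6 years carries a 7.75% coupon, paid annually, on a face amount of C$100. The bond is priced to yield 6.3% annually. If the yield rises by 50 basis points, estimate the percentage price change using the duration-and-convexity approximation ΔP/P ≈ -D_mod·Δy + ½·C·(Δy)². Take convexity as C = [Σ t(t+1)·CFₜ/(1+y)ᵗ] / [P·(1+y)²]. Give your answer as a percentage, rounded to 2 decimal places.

With y = 0.063:
  t   CF        PV=CF/(1+0.063)^t    t·PV        t(t+1)·PV
  1         7.75         7.2907         7.2907          14.5814
  2         7.75         6.8586        13.7172          41.1516
  3         7.75         6.4521        19.3563          77.4253
  4         7.75         6.0697        24.2789         121.3944
  5         7.75         5.7100        28.5500         171.2997
  6       107.75        74.6823       448.0938       3,136.6567
  Σ                    107.0634       541.2869       3,562.5091
P = 107.0634; D_Mac = 5.05576 yrs; D_mod = 4.75612 yrs; C = 29.44750.
Duration effect: -4.75612 × (+0.005) = -0.023781
Convexity effect: 0.5 × 29.44750 × (0.005)² = +0.0003681
ΔP/P ≈ -0.023781 + 0.0003681 = -0.023413 = -2.3413%.

-2.34%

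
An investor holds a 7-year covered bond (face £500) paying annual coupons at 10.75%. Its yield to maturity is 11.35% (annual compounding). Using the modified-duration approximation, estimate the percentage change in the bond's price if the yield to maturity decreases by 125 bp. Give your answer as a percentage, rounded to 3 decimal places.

Periodic yield y = 0.1135. Modified duration first:
  t   CF        PV=CF/(1+0.1135)^t    t·PV
  1        53.75        48.2712        48.2712
  2        53.75        43.3509        86.7018
  3        53.75        38.9321       116.7963
  4        53.75        34.9637       139.8549
  5        53.75        31.3998       156.9992
  6        53.75        28.1992       169.1953
  7       553.75       260.9049     1,826.3341
  Σ                    486.0219     2,544.1528
P = 486.0219; D_Mac = 5.23465 yrs; D_mod = 5.23465/(1+0.1135) = 4.70107 yrs.
ΔP/P ≈ -D_mod · Δy = -4.70107 × (-0.0125) = +0.058763 = +5.8763%.

+5.876%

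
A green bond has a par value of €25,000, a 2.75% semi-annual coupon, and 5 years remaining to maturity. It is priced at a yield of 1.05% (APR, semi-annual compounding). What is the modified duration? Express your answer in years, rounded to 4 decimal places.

Periodic yield y = 0.00525. First find Macaulay duration:
  t   CF        PV=CF/(1+0.00525)^t    t·PV
  1       343.75       341.9547       341.9547
  2       343.75       340.1689       680.3377
  3       343.75       338.3923     1,015.1769
  4       343.75       336.6250     1,346.5000
  5       343.75       334.8670     1,674.3348
  6       343.75       333.1181     1,998.7085
  7       343.75       331.3784     2,319.6485
  8       343.75       329.6477     2,637.1816
  9       343.75       327.9261     2,951.3348
  10   25,343.75    24,050.8294   240,508.2942
  Σ                 27,064.9075   255,473.4718
P = 27,064.9075; Macaulay duration = 255,473.4718 / 27,064.9075 = 9.43929 half-year periods = 4.71964 years.
Modified duration = D_Mac / (1 + y) = 4.71964 / 1.00525 = 4.69500 years.

4.6950 years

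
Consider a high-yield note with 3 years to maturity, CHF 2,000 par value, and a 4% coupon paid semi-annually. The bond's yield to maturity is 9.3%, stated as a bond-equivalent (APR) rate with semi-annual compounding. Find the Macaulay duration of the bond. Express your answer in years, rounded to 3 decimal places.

2.844 years

Periodic yield y = 0.0465. Discount each cash flow and weight by its period:
  t   CF        PV=CF/(1+0.0465)^t    t·PV
  1        40.00        38.2226        38.2226
  2        40.00        36.5243        73.0485
  3        40.00        34.9014       104.7041
  4        40.00        33.3506       133.4022
  5        40.00        31.8687       159.3433
  6     2,040.00     1,553.0834     9,318.5003
  Σ                  1,727.9509     9,827.2210
Price P = Σ PV = 1,727.9509.
Macaulay duration = Σ(t·PV) / P = 9,827.2210 / 1,727.9509 = 5.68721 half-year periods.
In years: 5.68721 / 2 = 2.84361 years.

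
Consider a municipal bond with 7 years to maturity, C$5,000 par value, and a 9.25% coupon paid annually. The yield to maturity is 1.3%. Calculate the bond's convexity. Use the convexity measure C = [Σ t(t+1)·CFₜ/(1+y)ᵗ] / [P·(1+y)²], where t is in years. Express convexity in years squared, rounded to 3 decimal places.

41.842

With y = 0.013:
  t   CF        PV=CF/(1+0.013)^t    t·PV        t(t+1)·PV
  1       462.50       456.5647       456.5647         913.1293
  2       462.50       450.7055       901.4110       2,704.2329
  3       462.50       444.9215     1,334.7645       5,339.0581
  4       462.50       439.2118     1,756.8470       8,784.2351
  5       462.50       433.5753     2,167.8764      13,007.2583
  6       462.50       428.0111     2,568.0668      17,976.4676
  7     5,462.50     4,990.2848    34,931.9936     279,455.9492
  Σ                  7,643.2746    44,117.5240     328,180.3305
P = 7,643.2746.
Convexity = Σ t(t+1)·PV / [P·(1+y)²] = 328,180.3305 / (7,643.2746 × 1.026169) = 41.84217.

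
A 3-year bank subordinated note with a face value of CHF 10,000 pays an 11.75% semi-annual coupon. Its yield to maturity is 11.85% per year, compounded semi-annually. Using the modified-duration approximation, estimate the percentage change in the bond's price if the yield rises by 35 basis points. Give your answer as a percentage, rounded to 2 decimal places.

-0.86%

Periodic yield y = 0.05925. Modified duration first:
  t   CF        PV=CF/(1+0.05925)^t    t·PV
  1       587.50       554.6377       554.6377
  2       587.50       523.6136     1,047.2272
  3       587.50       494.3249     1,482.9746
  4       587.50       466.6744     1,866.6976
  5       587.50       440.5706     2,202.8530
  6    10,587.50     7,495.5342    44,973.2049
  Σ                  9,975.3553    52,127.5950
P = 9,975.3553; D_Mac = 5.22564 half-year periods = 2.61282 yrs; D_mod = 2.61282/(1+0.05925) = 2.46667 yrs.
ΔP/P ≈ -D_mod · Δy = -2.46667 × (+0.0035) = -0.008633 = -0.8633%.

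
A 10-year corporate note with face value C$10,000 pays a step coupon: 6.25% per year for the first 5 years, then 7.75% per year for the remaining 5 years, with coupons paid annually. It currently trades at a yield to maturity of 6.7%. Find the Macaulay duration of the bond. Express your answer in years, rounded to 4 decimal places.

Periodic yield y = 0.067. Discount each cash flow and weight by its year:
  t   CF        PV=CF/(1+0.067)^t    t·PV
  1       625.00       585.7545       585.7545
  2       625.00       548.9732     1,097.9465
  3       625.00       514.5016     1,543.5049
  4       625.00       482.1946     1,928.7784
  5       625.00       451.9162     2,259.5811
  6       775.00       525.1885     3,151.1308
  7       775.00       492.2104     3,445.4726
  8       775.00       461.3031     3,690.4246
  9       775.00       432.3365     3,891.0287
  10   10,775.00     5,633.4324    56,334.3237
  Σ                 10,127.8110    77,927.9457
Price P = Σ PV = 10,127.8110.
Macaulay duration = Σ(t·PV) / P = 77,927.9457 / 10,127.8110 = 7.69445 years.

7.6945 years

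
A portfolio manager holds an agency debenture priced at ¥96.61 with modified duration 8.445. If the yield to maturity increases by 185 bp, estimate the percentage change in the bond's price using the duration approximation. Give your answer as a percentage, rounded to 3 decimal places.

Duration approximation: ΔP/P ≈ -D_mod · Δy = -8.445 × (+0.0185) = -0.1562325.
As a percentage: -15.62325%.

-15.623%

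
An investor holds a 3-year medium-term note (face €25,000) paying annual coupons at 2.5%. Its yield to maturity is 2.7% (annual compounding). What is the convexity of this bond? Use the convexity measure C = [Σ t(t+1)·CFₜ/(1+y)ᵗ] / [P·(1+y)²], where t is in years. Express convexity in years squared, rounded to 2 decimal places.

With y = 0.027:
  t   CF        PV=CF/(1+0.027)^t    t·PV        t(t+1)·PV
  1       625.00       608.5686       608.5686       1,217.1373
  2       625.00       592.5693     1,185.1386       3,555.4157
  3    25,625.00    23,656.6118    70,969.8354     283,879.3416
  Σ                 24,857.7497    72,763.5426     288,651.8946
P = 24,857.7497.
Convexity = Σ t(t+1)·PV / [P·(1+y)²] = 288,651.8946 / (24,857.7497 × 1.054729) = 11.00960.

11.01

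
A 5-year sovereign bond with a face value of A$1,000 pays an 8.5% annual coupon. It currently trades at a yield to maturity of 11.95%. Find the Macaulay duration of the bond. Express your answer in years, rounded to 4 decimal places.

4.2205 years

Periodic yield y = 0.1195. Discount each cash flow and weight by its year:
  t   CF        PV=CF/(1+0.1195)^t    t·PV
  1        85.00        75.9268        75.9268
  2        85.00        67.8220       135.6440
  3        85.00        60.5824       181.7473
  4        85.00        54.1156       216.4624
  5     1,085.00       617.0342     3,085.1711
  Σ                    875.4810     3,694.9516
Price P = Σ PV = 875.4810.
Macaulay duration = Σ(t·PV) / P = 3,694.9516 / 875.4810 = 4.22048 years.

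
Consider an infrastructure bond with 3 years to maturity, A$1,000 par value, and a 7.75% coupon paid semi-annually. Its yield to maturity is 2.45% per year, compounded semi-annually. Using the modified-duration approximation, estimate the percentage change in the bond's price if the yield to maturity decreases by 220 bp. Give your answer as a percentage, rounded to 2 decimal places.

+5.99%

Periodic yield y = 0.01225. Modified duration first:
  t   CF        PV=CF/(1+0.01225)^t    t·PV
  1        38.75        38.2811        38.2811
  2        38.75        37.8178        75.6356
  3        38.75        37.3601       112.0804
  4        38.75        36.9080       147.6320
  5        38.75        36.4614       182.3068
  6     1,038.75       965.5712     5,793.4275
  Σ                  1,152.3996     6,349.3633
P = 1,152.3996; D_Mac = 5.50969 half-year periods = 2.75484 yrs; D_mod = 2.75484/(1+0.01225) = 2.72151 yrs.
ΔP/P ≈ -D_mod · Δy = -2.72151 × (-0.022) = +0.059873 = +5.9873%.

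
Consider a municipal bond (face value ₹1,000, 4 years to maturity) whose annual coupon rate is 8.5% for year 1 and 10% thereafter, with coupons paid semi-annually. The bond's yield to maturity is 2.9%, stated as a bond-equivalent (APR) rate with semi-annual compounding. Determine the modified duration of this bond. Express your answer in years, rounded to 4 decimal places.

3.4523 years

Periodic yield y = 0.0145. First find Macaulay duration:
  t   CF        PV=CF/(1+0.0145)^t    t·PV
  1        42.50        41.8926        41.8926
  2        42.50        41.2938        82.5876
  3        50.00        47.8866       143.6597
  4        50.00        47.2022       188.8086
  5        50.00        46.5275       232.6375
  6        50.00        45.8625       275.1750
  7        50.00        45.2070       316.4490
  8     1,050.00       935.7781     7,486.2250
  Σ                  1,251.6502     8,767.4350
P = 1,251.6502; Macaulay duration = 8,767.4350 / 1,251.6502 = 7.00470 half-year periods = 3.50235 years.
Modified duration = D_Mac / (1 + y) = 3.50235 / 1.0145 = 3.45229 years.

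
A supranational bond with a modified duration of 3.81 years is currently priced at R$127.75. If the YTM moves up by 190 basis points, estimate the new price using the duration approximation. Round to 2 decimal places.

R$118.50

Duration approximation: ΔP/P ≈ -D_mod · Δy = -3.81 × (+0.019) = -0.072390.
New price ≈ 127.75 × (1 - 0.072390) = 118.5021775.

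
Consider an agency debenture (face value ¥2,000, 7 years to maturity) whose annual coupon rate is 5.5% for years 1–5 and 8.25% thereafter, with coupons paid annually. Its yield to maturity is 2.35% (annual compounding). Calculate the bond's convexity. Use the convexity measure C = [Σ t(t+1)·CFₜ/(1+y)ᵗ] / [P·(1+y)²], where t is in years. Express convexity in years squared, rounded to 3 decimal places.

With y = 0.0235:
  t   CF        PV=CF/(1+0.0235)^t    t·PV        t(t+1)·PV
  1       110.00       107.4744       107.4744         214.9487
  2       110.00       105.0067       210.0134         630.0402
  3       110.00       102.5957       307.7871       1,231.1484
  4       110.00       100.2401       400.9602       2,004.8011
  5       110.00        97.9385       489.6925       2,938.1550
  6       165.00       143.5347       861.2081       6,028.4568
  7     2,165.00     1,840.1066    12,880.7459     103,045.9669
  Σ                  2,496.8965    15,257.8815     116,093.5171
P = 2,496.8965.
Convexity = Σ t(t+1)·PV / [P·(1+y)²] = 116,093.5171 / (2,496.8965 × 1.047552) = 44.38454.

44.385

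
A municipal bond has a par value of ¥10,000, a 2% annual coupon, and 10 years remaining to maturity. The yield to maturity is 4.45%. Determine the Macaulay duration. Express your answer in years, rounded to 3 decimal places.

Periodic yield y = 0.0445. Discount each cash flow and weight by its year:
  t   CF        PV=CF/(1+0.0445)^t    t·PV
  1       200.00       191.4792       191.4792
  2       200.00       183.3214       366.6428
  3       200.00       175.5111       526.5334
  4       200.00       168.0336       672.1345
  5       200.00       160.8747       804.3735
  6       200.00       154.0208       924.1247
  7       200.00       147.4589     1,032.2121
  8       200.00       141.1765     1,129.4121
  9       200.00       135.1618     1,216.4563
  10   10,200.00     6,599.5714    65,995.7135
  Σ                  8,056.6093    72,859.0820
Price P = Σ PV = 8,056.6093.
Macaulay duration = Σ(t·PV) / P = 72,859.0820 / 8,056.6093 = 9.04339 years.

9.043 years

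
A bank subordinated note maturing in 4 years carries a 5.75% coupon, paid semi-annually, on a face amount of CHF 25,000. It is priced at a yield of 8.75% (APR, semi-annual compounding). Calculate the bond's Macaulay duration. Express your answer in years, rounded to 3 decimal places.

Periodic yield y = 0.04375. Discount each cash flow and weight by its period:
  t   CF        PV=CF/(1+0.04375)^t    t·PV
  1       718.75       688.6228       688.6228
  2       718.75       659.7583     1,319.5167
  3       718.75       632.1038     1,896.3114
  4       718.75       605.6084     2,422.4337
  5       718.75       580.2236     2,901.1182
  6       718.75       555.9029     3,335.4173
  7       718.75       532.6016     3,728.2110
  8    25,718.75    18,259.0404   146,072.3230
  Σ                 22,513.8617   162,363.9539
Price P = Σ PV = 22,513.8617.
Macaulay duration = Σ(t·PV) / P = 162,363.9539 / 22,513.8617 = 7.21173 half-year periods.
In years: 7.21173 / 2 = 3.60587 years.

3.606 years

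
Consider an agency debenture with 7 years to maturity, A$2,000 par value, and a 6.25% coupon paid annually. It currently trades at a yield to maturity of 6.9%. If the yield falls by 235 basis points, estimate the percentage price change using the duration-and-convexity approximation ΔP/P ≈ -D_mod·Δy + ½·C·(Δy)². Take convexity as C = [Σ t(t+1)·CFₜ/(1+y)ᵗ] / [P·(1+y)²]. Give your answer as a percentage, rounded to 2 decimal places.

With y = 0.069:
  t   CF        PV=CF/(1+0.069)^t    t·PV        t(t+1)·PV
  1       125.00       116.9317       116.9317         233.8634
  2       125.00       109.3842       218.7684         656.3052
  3       125.00       102.3239       306.9716       1,227.8863
  4       125.00        95.7192       382.8769       1,914.3846
  5       125.00        89.5409       447.7045       2,686.2272
  6       125.00        83.7614       502.5682       3,517.9776
  7     2,125.00     1,332.0330     9,324.2313      74,593.8503
  Σ                  1,929.6943    11,300.0527      84,830.4947
P = 1,929.6943; D_Mac = 5.85588 yrs; D_mod = 5.47790 yrs; C = 38.46875.
Duration effect: -5.47790 × (-0.0235) = +0.128731
Convexity effect: 0.5 × 38.46875 × (-0.0235)² = +0.0106222
ΔP/P ≈ +0.128731 + 0.0106222 = +0.139353 = +13.9353%.

+13.94%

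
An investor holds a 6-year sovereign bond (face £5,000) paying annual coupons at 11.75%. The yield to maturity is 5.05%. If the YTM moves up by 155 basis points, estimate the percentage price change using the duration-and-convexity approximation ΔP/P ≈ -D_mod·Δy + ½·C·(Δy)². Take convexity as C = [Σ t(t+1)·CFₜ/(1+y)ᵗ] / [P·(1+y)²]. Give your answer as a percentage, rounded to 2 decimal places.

-6.78%

With y = 0.0505:
  t   CF        PV=CF/(1+0.0505)^t    t·PV        t(t+1)·PV
  1       587.50       559.2575       559.2575       1,118.5150
  2       587.50       532.3727     1,064.7454       3,194.2361
  3       587.50       506.7803     1,520.3408       6,081.3633
  4       587.50       482.4182     1,929.6726       9,648.3631
  5       587.50       459.2272     2,296.1359      13,776.8155
  6     5,587.50     4,157.5856    24,945.5134     174,618.5936
  Σ                  6,697.6413    32,315.6656     208,437.8865
P = 6,697.6413; D_Mac = 4.82493 yrs; D_mod = 4.59299 yrs; C = 28.20088.
Duration effect: -4.59299 × (+0.0155) = -0.071191
Convexity effect: 0.5 × 28.20088 × (0.0155)² = +0.0033876
ΔP/P ≈ -0.071191 + 0.0033876 = -0.067804 = -6.7804%.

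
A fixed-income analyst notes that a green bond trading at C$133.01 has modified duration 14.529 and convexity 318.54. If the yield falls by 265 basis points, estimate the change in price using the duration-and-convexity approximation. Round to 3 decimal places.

+C$66.088

Duration effect: -D_mod·Δy = -14.529 × (-0.0265) = +0.3850185
Convexity effect: ½·C·(Δy)² = 0.5 × 318.54 × (-0.0265)² = +0.1118473575
ΔP/P ≈ +0.3850185 + 0.1118473575 = +0.4968658575
ΔP ≈ 133.01 × (+0.4968658575) = +66.088127706075.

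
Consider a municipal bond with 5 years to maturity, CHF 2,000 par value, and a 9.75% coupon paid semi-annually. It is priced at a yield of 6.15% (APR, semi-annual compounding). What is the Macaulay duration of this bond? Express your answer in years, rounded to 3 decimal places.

Periodic yield y = 0.03075. Discount each cash flow and weight by its period:
  t   CF        PV=CF/(1+0.03075)^t    t·PV
  1        97.50        94.5913        94.5913
  2        97.50        91.7694       183.5388
  3        97.50        89.0317       267.0951
  4        97.50        86.3756       345.5025
  5        97.50        83.7988       418.9941
  6        97.50        81.2989       487.7933
  7        97.50        78.8735       552.1146
  8        97.50        76.5205       612.1641
  9        97.50        74.2377       668.1393
  10    2,097.50     1,549.4178    15,494.1778
  Σ                  2,305.9152    19,124.1109
Price P = Σ PV = 2,305.9152.
Macaulay duration = Σ(t·PV) / P = 19,124.1109 / 2,305.9152 = 8.29350 half-year periods.
In years: 8.29350 / 2 = 4.14675 years.

4.147 years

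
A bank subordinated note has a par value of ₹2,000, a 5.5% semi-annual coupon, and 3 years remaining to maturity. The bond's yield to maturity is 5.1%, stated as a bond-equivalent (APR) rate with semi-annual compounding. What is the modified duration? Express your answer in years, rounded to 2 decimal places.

Periodic yield y = 0.0255. First find Macaulay duration:
  t   CF        PV=CF/(1+0.0255)^t    t·PV
  1        55.00        53.6324        53.6324
  2        55.00        52.2988       104.5975
  3        55.00        50.9983       152.9949
  4        55.00        49.7302       198.9207
  5        55.00        48.4936       242.4680
  6     2,055.00     1,766.8425    10,601.0550
  Σ                  2,021.9957    11,353.6685
P = 2,021.9957; Macaulay duration = 11,353.6685 / 2,021.9957 = 5.61508 half-year periods = 2.80754 years.
Modified duration = D_Mac / (1 + y) = 2.80754 / 1.0255 = 2.73773 years.

2.74 years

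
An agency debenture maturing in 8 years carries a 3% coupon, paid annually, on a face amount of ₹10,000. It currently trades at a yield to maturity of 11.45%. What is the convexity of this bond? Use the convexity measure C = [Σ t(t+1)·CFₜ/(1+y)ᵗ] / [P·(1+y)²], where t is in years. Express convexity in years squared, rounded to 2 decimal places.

With y = 0.1145:
  t   CF        PV=CF/(1+0.1145)^t    t·PV        t(t+1)·PV
  1       300.00       269.1790       269.1790         538.3580
  2       300.00       241.5245       483.0489       1,449.1467
  3       300.00       216.7110       650.1331       2,600.5325
  4       300.00       194.4469       777.7875       3,888.9375
  5       300.00       174.4701       872.3503       5,234.1016
  6       300.00       156.5456       939.2735       6,574.9145
  7       300.00       140.4626       983.2383       7,865.9064
  8    10,300.00     4,327.0971    34,616.7769     311,550.9921
  Σ                  5,720.4367    39,591.7875     339,702.8892
P = 5,720.4367.
Convexity = Σ t(t+1)·PV / [P·(1+y)²] = 339,702.8892 / (5,720.4367 × 1.242110) = 47.80903.

47.81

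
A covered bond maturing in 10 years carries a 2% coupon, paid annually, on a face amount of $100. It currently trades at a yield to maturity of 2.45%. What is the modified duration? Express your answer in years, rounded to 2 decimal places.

Periodic yield y = 0.0245. First find Macaulay duration:
  t   CF        PV=CF/(1+0.0245)^t    t·PV
  1         2.00         1.9522         1.9522
  2         2.00         1.9055         3.8110
  3         2.00         1.8599         5.5798
  4         2.00         1.8154         7.2618
  5         2.00         1.7720         8.8601
  6         2.00         1.7296        10.3779
  7         2.00         1.6883        11.8180
  8         2.00         1.6479        13.1833
  9         2.00         1.6085        14.4765
  10      102.00        80.0720       800.7198
  Σ                     96.0514       878.0403
P = 96.0514; Macaulay duration = 878.0403 / 96.0514 = 9.14136 years.
Modified duration = D_Mac / (1 + y) = 9.14136 / 1.0245 = 8.92275 years.

8.92 years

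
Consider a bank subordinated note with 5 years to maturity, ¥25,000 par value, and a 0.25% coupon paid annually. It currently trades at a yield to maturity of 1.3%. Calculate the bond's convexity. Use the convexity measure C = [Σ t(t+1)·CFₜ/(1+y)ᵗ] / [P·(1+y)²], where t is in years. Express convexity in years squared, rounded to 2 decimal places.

29.04

With y = 0.013:
  t   CF        PV=CF/(1+0.013)^t    t·PV        t(t+1)·PV
  1        62.50        61.6979        61.6979         123.3959
  2        62.50        60.9061       121.8123         365.4369
  3        62.50        60.1245       180.3736         721.4943
  4        62.50        59.3529       237.4118       1,187.0588
  5    25,062.50    23,495.0927   117,475.4636     704,852.7815
  Σ                 23,737.1743   118,076.7591     707,250.1673
P = 23,737.1743.
Convexity = Σ t(t+1)·PV / [P·(1+y)²] = 707,250.1673 / (23,737.1743 × 1.026169) = 29.03522.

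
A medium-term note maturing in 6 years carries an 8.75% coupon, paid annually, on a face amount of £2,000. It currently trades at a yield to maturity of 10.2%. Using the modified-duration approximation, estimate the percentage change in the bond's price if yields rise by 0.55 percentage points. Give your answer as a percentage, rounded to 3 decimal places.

-2.433%

Periodic yield y = 0.102. Modified duration first:
  t   CF        PV=CF/(1+0.102)^t    t·PV
  1       175.00       158.8022       158.8022
  2       175.00       144.1036       288.2072
  3       175.00       130.7655       392.2966
  4       175.00       118.6620       474.6480
  5       175.00       107.6788       538.3938
  6     2,175.00     1,214.4222     7,286.5331
  Σ                  1,874.4343     9,138.8810
P = 1,874.4343; D_Mac = 4.87554 yrs; D_mod = 4.87554/(1+0.102) = 4.42427 yrs.
ΔP/P ≈ -D_mod · Δy = -4.42427 × (+0.0055) = -0.024333 = -2.4333%.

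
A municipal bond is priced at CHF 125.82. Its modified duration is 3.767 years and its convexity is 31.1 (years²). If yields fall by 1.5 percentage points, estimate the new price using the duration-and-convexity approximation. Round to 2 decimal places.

Duration effect: -D_mod·Δy = -3.767 × (-0.015) = +0.056505
Convexity effect: ½·C·(Δy)² = 0.5 × 31.1 × (-0.015)² = +0.00349875
ΔP/P ≈ +0.056505 + 0.00349875 = +0.06000375
New price ≈ 125.82 × (1 + 0.06000375) = 133.369671825.

CHF 133.37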